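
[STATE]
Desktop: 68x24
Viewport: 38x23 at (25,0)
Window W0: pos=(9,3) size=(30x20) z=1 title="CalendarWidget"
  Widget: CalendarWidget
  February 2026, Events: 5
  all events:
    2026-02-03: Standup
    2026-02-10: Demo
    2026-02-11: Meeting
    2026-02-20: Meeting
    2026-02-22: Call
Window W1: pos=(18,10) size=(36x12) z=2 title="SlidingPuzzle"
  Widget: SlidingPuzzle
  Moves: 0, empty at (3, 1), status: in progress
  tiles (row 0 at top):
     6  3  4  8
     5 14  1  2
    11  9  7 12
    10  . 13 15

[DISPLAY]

                                      
                                      
                                      
━━━━━━━━━━━━━┓                        
             ┃                        
─────────────┨                        
 2026        ┃                        
Sa Su        ┃                        
    1        ┃                        
  7  8       ┃                        
━━━━━━━━━━━━━━━━━━━━━━━━━━━━┓         
ngPuzzle                    ┃         
────────────────────────────┨         
────┬────┬────┐             ┃         
  3 │  4 │  8 │             ┃         
────┼────┼────┤             ┃         
 14 │  1 │  2 │             ┃         
────┼────┼────┤             ┃         
  9 │  7 │ 12 │             ┃         
────┼────┼────┤             ┃         
    │ 13 │ 15 │             ┃         
━━━━━━━━━━━━━━━━━━━━━━━━━━━━┛         
━━━━━━━━━━━━━┛                        


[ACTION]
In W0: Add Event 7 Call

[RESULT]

                                      
                                      
                                      
━━━━━━━━━━━━━┓                        
             ┃                        
─────────────┨                        
 2026        ┃                        
Sa Su        ┃                        
    1        ┃                        
  7*  8      ┃                        
━━━━━━━━━━━━━━━━━━━━━━━━━━━━┓         
ngPuzzle                    ┃         
────────────────────────────┨         
────┬────┬────┐             ┃         
  3 │  4 │  8 │             ┃         
────┼────┼────┤             ┃         
 14 │  1 │  2 │             ┃         
────┼────┼────┤             ┃         
  9 │  7 │ 12 │             ┃         
────┼────┼────┤             ┃         
    │ 13 │ 15 │             ┃         
━━━━━━━━━━━━━━━━━━━━━━━━━━━━┛         
━━━━━━━━━━━━━┛                        


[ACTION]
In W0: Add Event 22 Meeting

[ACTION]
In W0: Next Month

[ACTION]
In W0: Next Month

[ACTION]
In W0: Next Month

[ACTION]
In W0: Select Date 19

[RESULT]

                                      
                                      
                                      
━━━━━━━━━━━━━┓                        
             ┃                        
─────────────┨                        
026          ┃                        
Sa Su        ┃                        
 2  3        ┃                        
 9 10        ┃                        
━━━━━━━━━━━━━━━━━━━━━━━━━━━━┓         
ngPuzzle                    ┃         
────────────────────────────┨         
────┬────┬────┐             ┃         
  3 │  4 │  8 │             ┃         
────┼────┼────┤             ┃         
 14 │  1 │  2 │             ┃         
────┼────┼────┤             ┃         
  9 │  7 │ 12 │             ┃         
────┼────┼────┤             ┃         
    │ 13 │ 15 │             ┃         
━━━━━━━━━━━━━━━━━━━━━━━━━━━━┛         
━━━━━━━━━━━━━┛                        


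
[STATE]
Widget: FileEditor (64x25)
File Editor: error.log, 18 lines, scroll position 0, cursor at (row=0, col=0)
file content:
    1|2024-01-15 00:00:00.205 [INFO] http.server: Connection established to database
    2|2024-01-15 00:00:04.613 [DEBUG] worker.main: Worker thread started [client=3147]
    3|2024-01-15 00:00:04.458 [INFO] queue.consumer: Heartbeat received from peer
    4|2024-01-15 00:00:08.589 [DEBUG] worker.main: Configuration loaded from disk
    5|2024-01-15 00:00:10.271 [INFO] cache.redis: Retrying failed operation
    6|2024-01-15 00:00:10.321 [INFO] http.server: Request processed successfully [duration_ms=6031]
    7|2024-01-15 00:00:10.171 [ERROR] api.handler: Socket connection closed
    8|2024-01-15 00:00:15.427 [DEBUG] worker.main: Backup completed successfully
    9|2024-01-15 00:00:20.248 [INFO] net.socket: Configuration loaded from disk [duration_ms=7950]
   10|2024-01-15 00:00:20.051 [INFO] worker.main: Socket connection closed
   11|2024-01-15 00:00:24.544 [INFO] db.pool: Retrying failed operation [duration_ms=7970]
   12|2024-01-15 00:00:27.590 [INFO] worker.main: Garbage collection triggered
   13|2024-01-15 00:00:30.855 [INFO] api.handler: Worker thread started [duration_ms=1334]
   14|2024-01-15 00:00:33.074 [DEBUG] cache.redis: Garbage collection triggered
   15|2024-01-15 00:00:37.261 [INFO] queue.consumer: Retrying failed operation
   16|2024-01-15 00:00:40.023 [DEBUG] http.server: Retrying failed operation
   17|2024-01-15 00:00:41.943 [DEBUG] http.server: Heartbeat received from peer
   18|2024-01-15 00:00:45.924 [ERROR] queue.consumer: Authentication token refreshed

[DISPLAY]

█024-01-15 00:00:00.205 [INFO] http.server: Connection establis▲
2024-01-15 00:00:04.613 [DEBUG] worker.main: Worker thread star█
2024-01-15 00:00:04.458 [INFO] queue.consumer: Heartbeat receiv░
2024-01-15 00:00:08.589 [DEBUG] worker.main: Configuration load░
2024-01-15 00:00:10.271 [INFO] cache.redis: Retrying failed ope░
2024-01-15 00:00:10.321 [INFO] http.server: Request processed s░
2024-01-15 00:00:10.171 [ERROR] api.handler: Socket connection ░
2024-01-15 00:00:15.427 [DEBUG] worker.main: Backup completed s░
2024-01-15 00:00:20.248 [INFO] net.socket: Configuration loaded░
2024-01-15 00:00:20.051 [INFO] worker.main: Socket connection c░
2024-01-15 00:00:24.544 [INFO] db.pool: Retrying failed operati░
2024-01-15 00:00:27.590 [INFO] worker.main: Garbage collection ░
2024-01-15 00:00:30.855 [INFO] api.handler: Worker thread start░
2024-01-15 00:00:33.074 [DEBUG] cache.redis: Garbage collection░
2024-01-15 00:00:37.261 [INFO] queue.consumer: Retrying failed ░
2024-01-15 00:00:40.023 [DEBUG] http.server: Retrying failed op░
2024-01-15 00:00:41.943 [DEBUG] http.server: Heartbeat received░
2024-01-15 00:00:45.924 [ERROR] queue.consumer: Authentication ░
                                                               ░
                                                               ░
                                                               ░
                                                               ░
                                                               ░
                                                               ░
                                                               ▼


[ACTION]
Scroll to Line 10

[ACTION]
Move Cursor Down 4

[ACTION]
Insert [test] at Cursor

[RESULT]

2024-01-15 00:00:00.205 [INFO] http.server: Connection establis▲
2024-01-15 00:00:04.613 [DEBUG] worker.main: Worker thread star█
2024-01-15 00:00:04.458 [INFO] queue.consumer: Heartbeat receiv░
2024-01-15 00:00:08.589 [DEBUG] worker.main: Configuration load░
test█024-01-15 00:00:10.271 [INFO] cache.redis: Retrying failed░
2024-01-15 00:00:10.321 [INFO] http.server: Request processed s░
2024-01-15 00:00:10.171 [ERROR] api.handler: Socket connection ░
2024-01-15 00:00:15.427 [DEBUG] worker.main: Backup completed s░
2024-01-15 00:00:20.248 [INFO] net.socket: Configuration loaded░
2024-01-15 00:00:20.051 [INFO] worker.main: Socket connection c░
2024-01-15 00:00:24.544 [INFO] db.pool: Retrying failed operati░
2024-01-15 00:00:27.590 [INFO] worker.main: Garbage collection ░
2024-01-15 00:00:30.855 [INFO] api.handler: Worker thread start░
2024-01-15 00:00:33.074 [DEBUG] cache.redis: Garbage collection░
2024-01-15 00:00:37.261 [INFO] queue.consumer: Retrying failed ░
2024-01-15 00:00:40.023 [DEBUG] http.server: Retrying failed op░
2024-01-15 00:00:41.943 [DEBUG] http.server: Heartbeat received░
2024-01-15 00:00:45.924 [ERROR] queue.consumer: Authentication ░
                                                               ░
                                                               ░
                                                               ░
                                                               ░
                                                               ░
                                                               ░
                                                               ▼


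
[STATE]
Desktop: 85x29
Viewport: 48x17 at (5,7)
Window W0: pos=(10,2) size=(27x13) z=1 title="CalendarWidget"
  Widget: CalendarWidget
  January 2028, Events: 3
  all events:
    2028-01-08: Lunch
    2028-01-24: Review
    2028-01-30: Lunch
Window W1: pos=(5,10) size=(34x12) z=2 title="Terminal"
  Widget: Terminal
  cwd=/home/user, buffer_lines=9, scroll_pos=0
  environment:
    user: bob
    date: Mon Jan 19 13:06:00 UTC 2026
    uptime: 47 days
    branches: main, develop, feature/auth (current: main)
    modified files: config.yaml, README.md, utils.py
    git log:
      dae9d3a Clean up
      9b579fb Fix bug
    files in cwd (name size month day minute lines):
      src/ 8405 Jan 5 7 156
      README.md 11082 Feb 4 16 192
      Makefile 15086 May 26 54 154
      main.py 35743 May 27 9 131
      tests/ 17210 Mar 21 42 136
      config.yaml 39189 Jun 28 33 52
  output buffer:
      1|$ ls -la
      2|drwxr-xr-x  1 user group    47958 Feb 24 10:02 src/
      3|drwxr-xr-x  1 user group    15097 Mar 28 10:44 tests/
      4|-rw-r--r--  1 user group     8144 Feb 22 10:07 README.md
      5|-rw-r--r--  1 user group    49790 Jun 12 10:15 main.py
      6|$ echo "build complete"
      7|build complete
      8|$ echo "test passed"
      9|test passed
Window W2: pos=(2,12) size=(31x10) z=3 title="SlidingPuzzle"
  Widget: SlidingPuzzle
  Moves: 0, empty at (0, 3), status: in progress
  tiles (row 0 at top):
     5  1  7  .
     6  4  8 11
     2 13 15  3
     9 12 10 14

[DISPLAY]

     ┃                1  2     ┃                
     ┃ 3  4  5  6  7  8*  9    ┃                
     ┃10 11 12 13 14 15 16     ┃                
┏━━━━━━━━━━━━━━━━━━━━━━━━━━━━━━━━┓              
┃ Terminal                       ┃              
━━━━━━━━━━━━━━━━━━━━━━━━━━━┓─────┨              
lidingPuzzle               ┃     ┃              
───────────────────────────┨ 4795┃              
───┬────┬────┬────┐        ┃ 1509┃              
 5 │  1 │  7 │    │        ┃  814┃              
───┼────┼────┼────┤        ┃ 4979┃              
 6 │  4 │  8 │ 11 │        ┃     ┃              
───┼────┼────┼────┤        ┃     ┃              
 2 │ 13 │ 15 │  3 │        ┃     ┃              
━━━━━━━━━━━━━━━━━━━━━━━━━━━┛━━━━━┛              
                                                
                                                


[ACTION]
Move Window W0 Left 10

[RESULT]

            1  2     ┃                          
4  5  6  7  8*  9    ┃                          
1 12 13 14 15 16     ┃                          
┏━━━━━━━━━━━━━━━━━━━━━━━━━━━━━━━━┓              
┃ Terminal                       ┃              
━━━━━━━━━━━━━━━━━━━━━━━━━━━┓─────┨              
lidingPuzzle               ┃     ┃              
───────────────────────────┨ 4795┃              
───┬────┬────┬────┐        ┃ 1509┃              
 5 │  1 │  7 │    │        ┃  814┃              
───┼────┼────┼────┤        ┃ 4979┃              
 6 │  4 │  8 │ 11 │        ┃     ┃              
───┼────┼────┼────┤        ┃     ┃              
 2 │ 13 │ 15 │  3 │        ┃     ┃              
━━━━━━━━━━━━━━━━━━━━━━━━━━━┛━━━━━┛              
                                                
                                                


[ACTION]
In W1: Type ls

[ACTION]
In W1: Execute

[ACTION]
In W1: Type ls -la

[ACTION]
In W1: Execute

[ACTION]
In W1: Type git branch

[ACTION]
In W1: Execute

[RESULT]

            1  2     ┃                          
4  5  6  7  8*  9    ┃                          
1 12 13 14 15 16     ┃                          
┏━━━━━━━━━━━━━━━━━━━━━━━━━━━━━━━━┓              
┃ Terminal                       ┃              
━━━━━━━━━━━━━━━━━━━━━━━━━━━┓─────┨              
lidingPuzzle               ┃35743┃              
───────────────────────────┨17210┃              
───┬────┬────┬────┐        ┃39189┃              
 5 │  1 │  7 │    │        ┃     ┃              
───┼────┼────┼────┤        ┃     ┃              
 6 │  4 │  8 │ 11 │        ┃     ┃              
───┼────┼────┼────┤        ┃     ┃              
 2 │ 13 │ 15 │  3 │        ┃     ┃              
━━━━━━━━━━━━━━━━━━━━━━━━━━━┛━━━━━┛              
                                                
                                                


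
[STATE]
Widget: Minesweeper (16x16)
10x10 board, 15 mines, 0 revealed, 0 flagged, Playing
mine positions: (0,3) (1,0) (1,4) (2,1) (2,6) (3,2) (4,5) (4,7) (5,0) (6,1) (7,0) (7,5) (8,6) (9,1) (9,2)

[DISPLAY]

■■■■■■■■■■      
■■■■■■■■■■      
■■■■■■■■■■      
■■■■■■■■■■      
■■■■■■■■■■      
■■■■■■■■■■      
■■■■■■■■■■      
■■■■■■■■■■      
■■■■■■■■■■      
■■■■■■■■■■      
                
                
                
                
                
                


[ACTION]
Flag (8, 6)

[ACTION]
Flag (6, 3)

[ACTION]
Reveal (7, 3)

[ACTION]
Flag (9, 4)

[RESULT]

■■■■■■■■■■      
■■■■■■■■■■      
■■■■■■■■■■      
■■■■■■■■■■      
■■111■■■■■      
■■1 1■■■■■      
■■1 1■■■■■      
■■1 1■■■■■      
■■211■⚑■■■      
■■■■⚑■■■■■      
                
                
                
                
                
                


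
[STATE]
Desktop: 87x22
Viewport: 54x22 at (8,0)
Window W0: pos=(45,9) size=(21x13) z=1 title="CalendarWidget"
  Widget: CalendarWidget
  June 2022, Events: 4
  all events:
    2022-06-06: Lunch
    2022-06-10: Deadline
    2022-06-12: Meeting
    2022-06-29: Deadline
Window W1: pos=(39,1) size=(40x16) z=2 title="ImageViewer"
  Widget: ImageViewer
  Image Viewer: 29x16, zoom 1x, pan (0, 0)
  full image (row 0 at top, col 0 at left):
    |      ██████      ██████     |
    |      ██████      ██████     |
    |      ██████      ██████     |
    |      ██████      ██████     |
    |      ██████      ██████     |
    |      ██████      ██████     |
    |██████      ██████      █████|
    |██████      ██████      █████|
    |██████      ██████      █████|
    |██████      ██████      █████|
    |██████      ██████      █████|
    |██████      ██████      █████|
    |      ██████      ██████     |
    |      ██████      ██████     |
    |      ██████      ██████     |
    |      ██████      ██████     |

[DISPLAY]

                                                      
                               ┏━━━━━━━━━━━━━━━━━━━━━━
                               ┃ ImageViewer          
                               ┠──────────────────────
                               ┃      ██████      ████
                               ┃      ██████      ████
                               ┃      ██████      ████
                               ┃      ██████      ████
                               ┃      ██████      ████
                               ┃      ██████      ████
                               ┃██████      ██████    
                               ┃██████      ██████    
                               ┃██████      ██████    
                               ┃██████      ██████    
                               ┃██████      ██████    
                               ┃██████      ██████    
                               ┗━━━━━━━━━━━━━━━━━━━━━━
                                     ┃20 21 22 23 24 2
                                     ┃27 28 29* 30    
                                     ┃                
                                     ┃                
                                     ┗━━━━━━━━━━━━━━━━


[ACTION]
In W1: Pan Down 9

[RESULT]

                                                      
                               ┏━━━━━━━━━━━━━━━━━━━━━━
                               ┃ ImageViewer          
                               ┠──────────────────────
                               ┃██████      ██████    
                               ┃██████      ██████    
                               ┃██████      ██████    
                               ┃      ██████      ████
                               ┃      ██████      ████
                               ┃      ██████      ████
                               ┃      ██████      ████
                               ┃                      
                               ┃                      
                               ┃                      
                               ┃                      
                               ┃                      
                               ┗━━━━━━━━━━━━━━━━━━━━━━
                                     ┃20 21 22 23 24 2
                                     ┃27 28 29* 30    
                                     ┃                
                                     ┃                
                                     ┗━━━━━━━━━━━━━━━━


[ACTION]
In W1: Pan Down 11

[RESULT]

                                                      
                               ┏━━━━━━━━━━━━━━━━━━━━━━
                               ┃ ImageViewer          
                               ┠──────────────────────
                               ┃                      
                               ┃                      
                               ┃                      
                               ┃                      
                               ┃                      
                               ┃                      
                               ┃                      
                               ┃                      
                               ┃                      
                               ┃                      
                               ┃                      
                               ┃                      
                               ┗━━━━━━━━━━━━━━━━━━━━━━
                                     ┃20 21 22 23 24 2
                                     ┃27 28 29* 30    
                                     ┃                
                                     ┃                
                                     ┗━━━━━━━━━━━━━━━━


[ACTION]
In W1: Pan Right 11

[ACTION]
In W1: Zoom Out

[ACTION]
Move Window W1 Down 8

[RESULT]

                                                      
                                                      
                                                      
                                                      
                                                      
                                                      
                               ┏━━━━━━━━━━━━━━━━━━━━━━
                               ┃ ImageViewer          
                               ┠──────────────────────
                               ┃                      
                               ┃                      
                               ┃                      
                               ┃                      
                               ┃                      
                               ┃                      
                               ┃                      
                               ┃                      
                               ┃                      
                               ┃                      
                               ┃                      
                               ┃                      
                               ┗━━━━━━━━━━━━━━━━━━━━━━


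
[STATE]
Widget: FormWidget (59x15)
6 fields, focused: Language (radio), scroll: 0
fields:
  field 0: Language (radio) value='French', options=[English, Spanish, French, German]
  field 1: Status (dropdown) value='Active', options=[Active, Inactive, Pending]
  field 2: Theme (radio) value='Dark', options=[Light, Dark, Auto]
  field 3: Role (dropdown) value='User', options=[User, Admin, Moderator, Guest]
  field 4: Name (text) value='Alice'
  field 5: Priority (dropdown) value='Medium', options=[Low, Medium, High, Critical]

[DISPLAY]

> Language:   ( ) English  ( ) Spanish  (●) French  ( ) Ger
  Status:     [Active                                    ▼]
  Theme:      ( ) Light  (●) Dark  ( ) Auto                
  Role:       [User                                      ▼]
  Name:       [Alice                                      ]
  Priority:   [Medium                                    ▼]
                                                           
                                                           
                                                           
                                                           
                                                           
                                                           
                                                           
                                                           
                                                           


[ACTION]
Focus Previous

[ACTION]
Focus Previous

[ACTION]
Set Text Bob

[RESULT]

  Language:   ( ) English  ( ) Spanish  (●) French  ( ) Ger
  Status:     [Active                                    ▼]
  Theme:      ( ) Light  (●) Dark  ( ) Auto                
  Role:       [User                                      ▼]
> Name:       [Bob                                        ]
  Priority:   [Medium                                    ▼]
                                                           
                                                           
                                                           
                                                           
                                                           
                                                           
                                                           
                                                           
                                                           


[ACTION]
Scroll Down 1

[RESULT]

  Status:     [Active                                    ▼]
  Theme:      ( ) Light  (●) Dark  ( ) Auto                
  Role:       [User                                      ▼]
> Name:       [Bob                                        ]
  Priority:   [Medium                                    ▼]
                                                           
                                                           
                                                           
                                                           
                                                           
                                                           
                                                           
                                                           
                                                           
                                                           


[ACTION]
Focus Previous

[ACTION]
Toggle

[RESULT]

  Status:     [Active                                    ▼]
  Theme:      ( ) Light  (●) Dark  ( ) Auto                
> Role:       [User                                      ▼]
  Name:       [Bob                                        ]
  Priority:   [Medium                                    ▼]
                                                           
                                                           
                                                           
                                                           
                                                           
                                                           
                                                           
                                                           
                                                           
                                                           


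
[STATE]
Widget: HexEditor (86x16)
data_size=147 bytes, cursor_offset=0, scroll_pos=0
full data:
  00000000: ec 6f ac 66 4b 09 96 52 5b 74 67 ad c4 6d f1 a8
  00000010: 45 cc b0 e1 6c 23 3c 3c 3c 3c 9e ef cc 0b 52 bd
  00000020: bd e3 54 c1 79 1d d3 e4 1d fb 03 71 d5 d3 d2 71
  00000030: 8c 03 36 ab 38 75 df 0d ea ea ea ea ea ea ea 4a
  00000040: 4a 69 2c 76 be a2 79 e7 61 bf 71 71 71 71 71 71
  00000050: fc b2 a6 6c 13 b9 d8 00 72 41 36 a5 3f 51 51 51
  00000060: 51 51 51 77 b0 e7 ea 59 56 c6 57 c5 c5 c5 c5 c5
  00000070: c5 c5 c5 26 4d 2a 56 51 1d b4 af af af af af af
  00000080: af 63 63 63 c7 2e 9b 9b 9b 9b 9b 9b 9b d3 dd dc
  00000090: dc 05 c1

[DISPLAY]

00000000  EC 6f ac 66 4b 09 96 52  5b 74 67 ad c4 6d f1 a8  |.o.fK..R[tg..m..|        
00000010  45 cc b0 e1 6c 23 3c 3c  3c 3c 9e ef cc 0b 52 bd  |E...l#<<<<....R.|        
00000020  bd e3 54 c1 79 1d d3 e4  1d fb 03 71 d5 d3 d2 71  |..T.y......q...q|        
00000030  8c 03 36 ab 38 75 df 0d  ea ea ea ea ea ea ea 4a  |..6.8u.........J|        
00000040  4a 69 2c 76 be a2 79 e7  61 bf 71 71 71 71 71 71  |Ji,v..y.a.qqqqqq|        
00000050  fc b2 a6 6c 13 b9 d8 00  72 41 36 a5 3f 51 51 51  |...l....rA6.?QQQ|        
00000060  51 51 51 77 b0 e7 ea 59  56 c6 57 c5 c5 c5 c5 c5  |QQQw...YV.W.....|        
00000070  c5 c5 c5 26 4d 2a 56 51  1d b4 af af af af af af  |...&M*VQ........|        
00000080  af 63 63 63 c7 2e 9b 9b  9b 9b 9b 9b 9b d3 dd dc  |.ccc............|        
00000090  dc 05 c1                                          |...             |        
                                                                                      
                                                                                      
                                                                                      
                                                                                      
                                                                                      
                                                                                      


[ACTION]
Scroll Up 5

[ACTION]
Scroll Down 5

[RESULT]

00000050  fc b2 a6 6c 13 b9 d8 00  72 41 36 a5 3f 51 51 51  |...l....rA6.?QQQ|        
00000060  51 51 51 77 b0 e7 ea 59  56 c6 57 c5 c5 c5 c5 c5  |QQQw...YV.W.....|        
00000070  c5 c5 c5 26 4d 2a 56 51  1d b4 af af af af af af  |...&M*VQ........|        
00000080  af 63 63 63 c7 2e 9b 9b  9b 9b 9b 9b 9b d3 dd dc  |.ccc............|        
00000090  dc 05 c1                                          |...             |        
                                                                                      
                                                                                      
                                                                                      
                                                                                      
                                                                                      
                                                                                      
                                                                                      
                                                                                      
                                                                                      
                                                                                      
                                                                                      


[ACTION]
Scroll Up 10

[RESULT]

00000000  EC 6f ac 66 4b 09 96 52  5b 74 67 ad c4 6d f1 a8  |.o.fK..R[tg..m..|        
00000010  45 cc b0 e1 6c 23 3c 3c  3c 3c 9e ef cc 0b 52 bd  |E...l#<<<<....R.|        
00000020  bd e3 54 c1 79 1d d3 e4  1d fb 03 71 d5 d3 d2 71  |..T.y......q...q|        
00000030  8c 03 36 ab 38 75 df 0d  ea ea ea ea ea ea ea 4a  |..6.8u.........J|        
00000040  4a 69 2c 76 be a2 79 e7  61 bf 71 71 71 71 71 71  |Ji,v..y.a.qqqqqq|        
00000050  fc b2 a6 6c 13 b9 d8 00  72 41 36 a5 3f 51 51 51  |...l....rA6.?QQQ|        
00000060  51 51 51 77 b0 e7 ea 59  56 c6 57 c5 c5 c5 c5 c5  |QQQw...YV.W.....|        
00000070  c5 c5 c5 26 4d 2a 56 51  1d b4 af af af af af af  |...&M*VQ........|        
00000080  af 63 63 63 c7 2e 9b 9b  9b 9b 9b 9b 9b d3 dd dc  |.ccc............|        
00000090  dc 05 c1                                          |...             |        
                                                                                      
                                                                                      
                                                                                      
                                                                                      
                                                                                      
                                                                                      


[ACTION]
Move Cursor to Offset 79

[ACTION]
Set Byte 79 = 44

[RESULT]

00000000  ec 6f ac 66 4b 09 96 52  5b 74 67 ad c4 6d f1 a8  |.o.fK..R[tg..m..|        
00000010  45 cc b0 e1 6c 23 3c 3c  3c 3c 9e ef cc 0b 52 bd  |E...l#<<<<....R.|        
00000020  bd e3 54 c1 79 1d d3 e4  1d fb 03 71 d5 d3 d2 71  |..T.y......q...q|        
00000030  8c 03 36 ab 38 75 df 0d  ea ea ea ea ea ea ea 4a  |..6.8u.........J|        
00000040  4a 69 2c 76 be a2 79 e7  61 bf 71 71 71 71 71 44  |Ji,v..y.a.qqqqqD|        
00000050  fc b2 a6 6c 13 b9 d8 00  72 41 36 a5 3f 51 51 51  |...l....rA6.?QQQ|        
00000060  51 51 51 77 b0 e7 ea 59  56 c6 57 c5 c5 c5 c5 c5  |QQQw...YV.W.....|        
00000070  c5 c5 c5 26 4d 2a 56 51  1d b4 af af af af af af  |...&M*VQ........|        
00000080  af 63 63 63 c7 2e 9b 9b  9b 9b 9b 9b 9b d3 dd dc  |.ccc............|        
00000090  dc 05 c1                                          |...             |        
                                                                                      
                                                                                      
                                                                                      
                                                                                      
                                                                                      
                                                                                      


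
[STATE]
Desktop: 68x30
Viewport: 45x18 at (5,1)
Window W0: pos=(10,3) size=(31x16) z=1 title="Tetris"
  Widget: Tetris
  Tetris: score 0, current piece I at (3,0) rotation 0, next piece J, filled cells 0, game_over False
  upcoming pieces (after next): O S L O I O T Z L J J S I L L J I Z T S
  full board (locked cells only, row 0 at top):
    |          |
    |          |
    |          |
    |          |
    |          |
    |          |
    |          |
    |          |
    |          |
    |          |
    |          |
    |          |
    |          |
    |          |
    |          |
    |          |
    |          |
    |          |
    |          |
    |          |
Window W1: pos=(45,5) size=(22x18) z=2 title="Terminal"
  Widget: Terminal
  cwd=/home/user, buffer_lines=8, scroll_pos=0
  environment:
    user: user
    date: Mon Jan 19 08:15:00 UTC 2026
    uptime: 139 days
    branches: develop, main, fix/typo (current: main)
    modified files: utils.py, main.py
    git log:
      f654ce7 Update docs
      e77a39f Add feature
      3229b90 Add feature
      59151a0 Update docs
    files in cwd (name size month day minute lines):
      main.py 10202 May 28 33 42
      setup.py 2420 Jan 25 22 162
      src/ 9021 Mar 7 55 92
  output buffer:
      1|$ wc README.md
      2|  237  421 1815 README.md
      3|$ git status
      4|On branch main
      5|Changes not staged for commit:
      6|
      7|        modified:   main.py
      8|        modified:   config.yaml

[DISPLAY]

                                             
                                             
     ┏━━━━━━━━━━━━━━━━━━━━━━━━━━━━━┓         
     ┃ Tetris                      ┃         
     ┠─────────────────────────────┨    ┏━━━━
     ┃          │Next:             ┃    ┃ Ter
     ┃          │█                 ┃    ┠────
     ┃          │███               ┃    ┃$ wc
     ┃          │                  ┃    ┃  23
     ┃          │                  ┃    ┃$ gi
     ┃          │                  ┃    ┃On b
     ┃          │Score:            ┃    ┃Chan
     ┃          │0                 ┃    ┃    
     ┃          │                  ┃    ┃    
     ┃          │                  ┃    ┃    
     ┃          │                  ┃    ┃$ █ 
     ┃          │                  ┃    ┃    
     ┗━━━━━━━━━━━━━━━━━━━━━━━━━━━━━┛    ┃    


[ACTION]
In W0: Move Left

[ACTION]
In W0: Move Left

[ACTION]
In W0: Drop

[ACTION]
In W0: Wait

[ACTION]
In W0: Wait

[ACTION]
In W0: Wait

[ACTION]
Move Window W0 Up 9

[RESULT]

     ┃ Tetris                      ┃         
     ┠─────────────────────────────┨         
     ┃          │Next:             ┃         
     ┃          │█                 ┃         
     ┃          │███               ┃    ┏━━━━
     ┃          │                  ┃    ┃ Ter
     ┃          │                  ┃    ┠────
     ┃          │                  ┃    ┃$ wc
     ┃          │Score:            ┃    ┃  23
     ┃          │0                 ┃    ┃$ gi
     ┃          │                  ┃    ┃On b
     ┃          │                  ┃    ┃Chan
     ┃          │                  ┃    ┃    
     ┃          │                  ┃    ┃    
     ┗━━━━━━━━━━━━━━━━━━━━━━━━━━━━━┛    ┃    
                                        ┃$ █ 
                                        ┃    
                                        ┃    


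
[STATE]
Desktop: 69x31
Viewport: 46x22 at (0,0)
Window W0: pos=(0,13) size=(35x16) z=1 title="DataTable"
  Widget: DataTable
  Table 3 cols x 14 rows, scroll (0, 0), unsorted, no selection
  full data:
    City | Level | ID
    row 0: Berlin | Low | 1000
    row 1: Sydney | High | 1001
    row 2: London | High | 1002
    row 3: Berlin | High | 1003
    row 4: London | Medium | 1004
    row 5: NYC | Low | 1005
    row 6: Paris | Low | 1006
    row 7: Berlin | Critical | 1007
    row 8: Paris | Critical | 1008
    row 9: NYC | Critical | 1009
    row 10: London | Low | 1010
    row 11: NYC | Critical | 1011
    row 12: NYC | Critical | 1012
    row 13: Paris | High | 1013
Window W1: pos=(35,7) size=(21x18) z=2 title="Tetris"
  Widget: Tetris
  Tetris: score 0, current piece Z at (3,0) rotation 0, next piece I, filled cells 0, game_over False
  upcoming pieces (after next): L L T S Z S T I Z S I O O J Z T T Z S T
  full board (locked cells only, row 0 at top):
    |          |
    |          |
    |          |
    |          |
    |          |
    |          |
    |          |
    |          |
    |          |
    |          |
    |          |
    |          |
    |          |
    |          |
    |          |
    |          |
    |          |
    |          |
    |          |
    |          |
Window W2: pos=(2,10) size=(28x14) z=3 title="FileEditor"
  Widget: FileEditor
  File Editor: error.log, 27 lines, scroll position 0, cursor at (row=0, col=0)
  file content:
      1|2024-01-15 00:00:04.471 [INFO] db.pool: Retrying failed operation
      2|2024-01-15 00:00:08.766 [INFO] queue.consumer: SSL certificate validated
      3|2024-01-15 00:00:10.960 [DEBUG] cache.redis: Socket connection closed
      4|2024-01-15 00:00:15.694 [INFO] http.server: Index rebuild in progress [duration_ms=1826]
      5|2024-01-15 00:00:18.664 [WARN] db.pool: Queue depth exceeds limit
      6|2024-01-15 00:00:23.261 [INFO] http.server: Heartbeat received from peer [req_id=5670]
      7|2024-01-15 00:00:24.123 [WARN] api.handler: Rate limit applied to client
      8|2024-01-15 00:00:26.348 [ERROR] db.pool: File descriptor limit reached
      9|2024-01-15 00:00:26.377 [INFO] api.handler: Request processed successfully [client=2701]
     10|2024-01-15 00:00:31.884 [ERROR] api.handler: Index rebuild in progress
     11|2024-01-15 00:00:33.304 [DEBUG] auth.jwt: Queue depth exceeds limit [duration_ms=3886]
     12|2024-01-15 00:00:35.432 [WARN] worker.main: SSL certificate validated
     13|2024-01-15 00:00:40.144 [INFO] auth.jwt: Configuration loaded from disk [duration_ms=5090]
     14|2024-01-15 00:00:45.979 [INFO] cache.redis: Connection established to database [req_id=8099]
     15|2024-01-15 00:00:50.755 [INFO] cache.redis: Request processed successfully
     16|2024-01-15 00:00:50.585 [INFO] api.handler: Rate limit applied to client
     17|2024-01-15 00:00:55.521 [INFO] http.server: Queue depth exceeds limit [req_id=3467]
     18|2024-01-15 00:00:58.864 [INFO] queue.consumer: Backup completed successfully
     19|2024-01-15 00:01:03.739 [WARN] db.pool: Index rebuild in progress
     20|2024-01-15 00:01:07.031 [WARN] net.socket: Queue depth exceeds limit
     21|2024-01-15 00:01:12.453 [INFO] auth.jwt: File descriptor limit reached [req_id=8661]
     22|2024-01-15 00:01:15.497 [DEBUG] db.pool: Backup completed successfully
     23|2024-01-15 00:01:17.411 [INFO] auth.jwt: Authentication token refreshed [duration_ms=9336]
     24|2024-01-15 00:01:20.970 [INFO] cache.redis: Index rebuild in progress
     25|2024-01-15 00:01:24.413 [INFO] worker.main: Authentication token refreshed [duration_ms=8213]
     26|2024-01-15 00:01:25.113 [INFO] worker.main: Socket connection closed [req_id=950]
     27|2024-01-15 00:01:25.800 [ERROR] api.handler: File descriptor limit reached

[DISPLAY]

                                              
                                              
                                              
                                              
                                              
                                              
                                              
                                   ┏━━━━━━━━━━
                                   ┃ Tetris   
                                   ┠──────────
  ┏━━━━━━━━━━━━━━━━━━━━━━━━━━┓     ┃          
  ┃ FileEditor               ┃     ┃          
  ┠──────────────────────────┨     ┃          
┏━┃█024-01-15 00:00:04.471 [▲┃━━━━┓┃          
┃ ┃2024-01-15 00:00:08.766 [█┃    ┃┃          
┠─┃2024-01-15 00:00:10.960 [░┃────┨┃          
┃C┃2024-01-15 00:00:15.694 [░┃    ┃┃          
┃─┃2024-01-15 00:00:18.664 [░┃    ┃┃          
┃B┃2024-01-15 00:00:23.261 [░┃    ┃┃          
┃S┃2024-01-15 00:00:24.123 [░┃    ┃┃          
┃L┃2024-01-15 00:00:26.348 [░┃    ┃┃          
┃B┃2024-01-15 00:00:26.377 [░┃    ┃┃          


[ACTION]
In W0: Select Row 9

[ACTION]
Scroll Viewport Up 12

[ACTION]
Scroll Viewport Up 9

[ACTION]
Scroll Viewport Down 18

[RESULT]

                                   ┠──────────
  ┏━━━━━━━━━━━━━━━━━━━━━━━━━━┓     ┃          
  ┃ FileEditor               ┃     ┃          
  ┠──────────────────────────┨     ┃          
┏━┃█024-01-15 00:00:04.471 [▲┃━━━━┓┃          
┃ ┃2024-01-15 00:00:08.766 [█┃    ┃┃          
┠─┃2024-01-15 00:00:10.960 [░┃────┨┃          
┃C┃2024-01-15 00:00:15.694 [░┃    ┃┃          
┃─┃2024-01-15 00:00:18.664 [░┃    ┃┃          
┃B┃2024-01-15 00:00:23.261 [░┃    ┃┃          
┃S┃2024-01-15 00:00:24.123 [░┃    ┃┃          
┃L┃2024-01-15 00:00:26.348 [░┃    ┃┃          
┃B┃2024-01-15 00:00:26.377 [░┃    ┃┃          
┃L┃2024-01-15 00:00:31.884 [▼┃    ┃┃          
┃N┗━━━━━━━━━━━━━━━━━━━━━━━━━━┛    ┃┃          
┃Paris │Low     │1006             ┃┗━━━━━━━━━━
┃Berlin│Critical│1007             ┃           
┃Paris │Critical│1008             ┃           
┃>YC   │Critical│1009             ┃           
┗━━━━━━━━━━━━━━━━━━━━━━━━━━━━━━━━━┛           
                                              
                                              
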